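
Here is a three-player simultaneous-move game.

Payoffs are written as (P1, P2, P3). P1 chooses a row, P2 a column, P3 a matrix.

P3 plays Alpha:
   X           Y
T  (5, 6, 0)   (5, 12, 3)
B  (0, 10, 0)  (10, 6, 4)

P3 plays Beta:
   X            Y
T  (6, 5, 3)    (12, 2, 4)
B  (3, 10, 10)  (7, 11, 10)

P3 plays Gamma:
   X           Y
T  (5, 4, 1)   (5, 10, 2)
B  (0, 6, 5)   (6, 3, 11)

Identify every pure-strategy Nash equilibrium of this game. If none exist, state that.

P1 against (X, Alpha): payoffs 5, 0 → best response T.
P1 against (X, Beta): payoffs 6, 3 → best response T.
P1 against (X, Gamma): payoffs 5, 0 → best response T.
P1 against (Y, Alpha): payoffs 5, 10 → best response B.
P1 against (Y, Beta): payoffs 12, 7 → best response T.
P1 against (Y, Gamma): payoffs 5, 6 → best response B.
P2 against (T, Alpha): payoffs 6, 12 → best response Y.
P2 against (T, Beta): payoffs 5, 2 → best response X.
P2 against (T, Gamma): payoffs 4, 10 → best response Y.
P2 against (B, Alpha): payoffs 10, 6 → best response X.
P2 against (B, Beta): payoffs 10, 11 → best response Y.
P2 against (B, Gamma): payoffs 6, 3 → best response X.
P3 against (T, X): payoffs 0, 3, 1 → best response Beta.
P3 against (T, Y): payoffs 3, 4, 2 → best response Beta.
P3 against (B, X): payoffs 0, 10, 5 → best response Beta.
P3 against (B, Y): payoffs 4, 10, 11 → best response Gamma.
Mutual best responses: (T, X, Beta).

The unique pure-strategy Nash equilibrium is (T, X, Beta).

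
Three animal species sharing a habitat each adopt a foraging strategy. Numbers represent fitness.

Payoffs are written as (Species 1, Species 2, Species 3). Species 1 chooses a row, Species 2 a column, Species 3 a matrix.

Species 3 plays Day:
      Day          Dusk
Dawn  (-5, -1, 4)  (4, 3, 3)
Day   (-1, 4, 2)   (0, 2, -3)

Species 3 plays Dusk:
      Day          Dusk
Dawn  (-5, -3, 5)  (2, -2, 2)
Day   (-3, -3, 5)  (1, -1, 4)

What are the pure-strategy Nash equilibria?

Species 1 against (Day, Day): payoffs -5, -1 → best response Day.
Species 1 against (Day, Dusk): payoffs -5, -3 → best response Day.
Species 1 against (Dusk, Day): payoffs 4, 0 → best response Dawn.
Species 1 against (Dusk, Dusk): payoffs 2, 1 → best response Dawn.
Species 2 against (Dawn, Day): payoffs -1, 3 → best response Dusk.
Species 2 against (Dawn, Dusk): payoffs -3, -2 → best response Dusk.
Species 2 against (Day, Day): payoffs 4, 2 → best response Day.
Species 2 against (Day, Dusk): payoffs -3, -1 → best response Dusk.
Species 3 against (Dawn, Day): payoffs 4, 5 → best response Dusk.
Species 3 against (Dawn, Dusk): payoffs 3, 2 → best response Day.
Species 3 against (Day, Day): payoffs 2, 5 → best response Dusk.
Species 3 against (Day, Dusk): payoffs -3, 4 → best response Dusk.
Mutual best responses: (Dawn, Dusk, Day).

(Dawn, Dusk, Day)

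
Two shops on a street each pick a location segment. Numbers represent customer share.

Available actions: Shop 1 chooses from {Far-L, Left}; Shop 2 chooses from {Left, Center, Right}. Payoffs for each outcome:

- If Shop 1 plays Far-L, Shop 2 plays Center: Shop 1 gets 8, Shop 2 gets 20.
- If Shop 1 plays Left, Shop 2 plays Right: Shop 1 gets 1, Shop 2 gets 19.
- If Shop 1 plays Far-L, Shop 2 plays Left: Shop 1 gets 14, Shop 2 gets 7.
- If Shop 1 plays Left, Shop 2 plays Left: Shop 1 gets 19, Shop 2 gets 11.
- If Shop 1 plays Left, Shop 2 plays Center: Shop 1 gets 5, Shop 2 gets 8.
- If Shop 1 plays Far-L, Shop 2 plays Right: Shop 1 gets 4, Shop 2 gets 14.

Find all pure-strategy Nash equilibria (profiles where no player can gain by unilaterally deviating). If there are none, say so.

For each player, find the best response to each opponent profile; mutual best responses are the pure NE.
Shop 1 against Left: payoffs 14, 19 → best response Left.
Shop 1 against Center: payoffs 8, 5 → best response Far-L.
Shop 1 against Right: payoffs 4, 1 → best response Far-L.
Shop 2 against Far-L: payoffs 7, 20, 14 → best response Center.
Shop 2 against Left: payoffs 11, 8, 19 → best response Right.
Mutual best responses: (Far-L, Center).

Pure NE: (Far-L, Center)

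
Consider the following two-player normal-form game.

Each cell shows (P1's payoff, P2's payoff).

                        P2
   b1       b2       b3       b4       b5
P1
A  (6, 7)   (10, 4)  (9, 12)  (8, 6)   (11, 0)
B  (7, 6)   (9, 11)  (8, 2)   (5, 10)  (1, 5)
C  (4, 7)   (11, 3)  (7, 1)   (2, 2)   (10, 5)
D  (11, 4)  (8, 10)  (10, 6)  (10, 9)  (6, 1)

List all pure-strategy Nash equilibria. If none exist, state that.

There is no pure-strategy Nash equilibrium.

P1 against b1: payoffs 6, 7, 4, 11 → best response D.
P1 against b2: payoffs 10, 9, 11, 8 → best response C.
P1 against b3: payoffs 9, 8, 7, 10 → best response D.
P1 against b4: payoffs 8, 5, 2, 10 → best response D.
P1 against b5: payoffs 11, 1, 10, 6 → best response A.
P2 against A: payoffs 7, 4, 12, 6, 0 → best response b3.
P2 against B: payoffs 6, 11, 2, 10, 5 → best response b2.
P2 against C: payoffs 7, 3, 1, 2, 5 → best response b1.
P2 against D: payoffs 4, 10, 6, 9, 1 → best response b2.
No profile is a mutual best response for all players.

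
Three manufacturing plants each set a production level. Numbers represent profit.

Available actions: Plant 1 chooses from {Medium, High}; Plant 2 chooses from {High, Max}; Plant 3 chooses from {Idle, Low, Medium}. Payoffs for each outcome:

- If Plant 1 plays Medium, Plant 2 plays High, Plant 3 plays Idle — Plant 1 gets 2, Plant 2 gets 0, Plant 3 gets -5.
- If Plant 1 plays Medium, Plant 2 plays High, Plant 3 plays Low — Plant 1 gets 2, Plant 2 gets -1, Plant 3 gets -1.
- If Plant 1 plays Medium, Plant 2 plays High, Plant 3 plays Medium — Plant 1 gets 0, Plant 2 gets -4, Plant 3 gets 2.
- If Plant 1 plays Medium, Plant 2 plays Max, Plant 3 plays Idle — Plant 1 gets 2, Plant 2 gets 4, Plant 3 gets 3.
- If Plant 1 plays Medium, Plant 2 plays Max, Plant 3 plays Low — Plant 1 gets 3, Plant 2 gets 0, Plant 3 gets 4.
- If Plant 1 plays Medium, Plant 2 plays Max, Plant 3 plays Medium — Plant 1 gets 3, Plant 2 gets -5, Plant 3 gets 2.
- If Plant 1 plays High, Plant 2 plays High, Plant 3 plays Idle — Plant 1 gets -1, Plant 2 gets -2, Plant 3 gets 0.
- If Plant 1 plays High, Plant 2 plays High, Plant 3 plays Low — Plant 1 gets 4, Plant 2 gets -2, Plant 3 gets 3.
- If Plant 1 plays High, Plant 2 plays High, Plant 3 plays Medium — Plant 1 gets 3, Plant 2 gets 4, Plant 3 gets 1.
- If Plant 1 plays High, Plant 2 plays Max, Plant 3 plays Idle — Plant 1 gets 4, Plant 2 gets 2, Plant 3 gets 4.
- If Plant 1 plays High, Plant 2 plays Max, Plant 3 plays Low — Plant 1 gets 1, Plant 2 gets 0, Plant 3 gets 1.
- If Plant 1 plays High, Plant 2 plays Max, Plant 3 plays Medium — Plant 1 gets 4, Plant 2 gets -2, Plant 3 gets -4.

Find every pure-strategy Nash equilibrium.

Mark each player's best response to every combination of opponents' strategies; a profile where every player is best-responding is a pure Nash equilibrium.
Plant 1 against (High, Idle): payoffs 2, -1 → best response Medium.
Plant 1 against (High, Low): payoffs 2, 4 → best response High.
Plant 1 against (High, Medium): payoffs 0, 3 → best response High.
Plant 1 against (Max, Idle): payoffs 2, 4 → best response High.
Plant 1 against (Max, Low): payoffs 3, 1 → best response Medium.
Plant 1 against (Max, Medium): payoffs 3, 4 → best response High.
Plant 2 against (Medium, Idle): payoffs 0, 4 → best response Max.
Plant 2 against (Medium, Low): payoffs -1, 0 → best response Max.
Plant 2 against (Medium, Medium): payoffs -4, -5 → best response High.
Plant 2 against (High, Idle): payoffs -2, 2 → best response Max.
Plant 2 against (High, Low): payoffs -2, 0 → best response Max.
Plant 2 against (High, Medium): payoffs 4, -2 → best response High.
Plant 3 against (Medium, High): payoffs -5, -1, 2 → best response Medium.
Plant 3 against (Medium, Max): payoffs 3, 4, 2 → best response Low.
Plant 3 against (High, High): payoffs 0, 3, 1 → best response Low.
Plant 3 against (High, Max): payoffs 4, 1, -4 → best response Idle.
Mutual best responses: (Medium, Max, Low); (High, Max, Idle).

The pure Nash equilibria are (Medium, Max, Low); (High, Max, Idle).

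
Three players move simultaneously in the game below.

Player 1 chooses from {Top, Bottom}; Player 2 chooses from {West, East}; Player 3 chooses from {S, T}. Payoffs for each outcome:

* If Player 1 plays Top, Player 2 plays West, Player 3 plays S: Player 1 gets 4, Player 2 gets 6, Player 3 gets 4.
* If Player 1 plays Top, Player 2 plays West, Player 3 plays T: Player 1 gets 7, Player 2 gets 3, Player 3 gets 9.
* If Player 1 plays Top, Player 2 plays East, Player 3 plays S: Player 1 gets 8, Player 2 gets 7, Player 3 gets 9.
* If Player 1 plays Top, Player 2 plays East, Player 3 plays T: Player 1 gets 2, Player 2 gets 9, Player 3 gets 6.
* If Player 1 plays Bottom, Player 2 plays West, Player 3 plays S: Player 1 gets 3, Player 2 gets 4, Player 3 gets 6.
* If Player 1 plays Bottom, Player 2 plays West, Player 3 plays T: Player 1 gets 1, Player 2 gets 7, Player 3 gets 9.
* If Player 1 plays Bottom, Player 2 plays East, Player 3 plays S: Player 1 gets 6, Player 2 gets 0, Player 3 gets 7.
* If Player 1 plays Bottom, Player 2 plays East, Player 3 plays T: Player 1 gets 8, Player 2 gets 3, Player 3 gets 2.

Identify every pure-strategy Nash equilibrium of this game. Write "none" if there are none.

Player 1 against (West, S): payoffs 4, 3 → best response Top.
Player 1 against (West, T): payoffs 7, 1 → best response Top.
Player 1 against (East, S): payoffs 8, 6 → best response Top.
Player 1 against (East, T): payoffs 2, 8 → best response Bottom.
Player 2 against (Top, S): payoffs 6, 7 → best response East.
Player 2 against (Top, T): payoffs 3, 9 → best response East.
Player 2 against (Bottom, S): payoffs 4, 0 → best response West.
Player 2 against (Bottom, T): payoffs 7, 3 → best response West.
Player 3 against (Top, West): payoffs 4, 9 → best response T.
Player 3 against (Top, East): payoffs 9, 6 → best response S.
Player 3 against (Bottom, West): payoffs 6, 9 → best response T.
Player 3 against (Bottom, East): payoffs 7, 2 → best response S.
Mutual best responses: (Top, East, S).

The unique pure-strategy Nash equilibrium is (Top, East, S).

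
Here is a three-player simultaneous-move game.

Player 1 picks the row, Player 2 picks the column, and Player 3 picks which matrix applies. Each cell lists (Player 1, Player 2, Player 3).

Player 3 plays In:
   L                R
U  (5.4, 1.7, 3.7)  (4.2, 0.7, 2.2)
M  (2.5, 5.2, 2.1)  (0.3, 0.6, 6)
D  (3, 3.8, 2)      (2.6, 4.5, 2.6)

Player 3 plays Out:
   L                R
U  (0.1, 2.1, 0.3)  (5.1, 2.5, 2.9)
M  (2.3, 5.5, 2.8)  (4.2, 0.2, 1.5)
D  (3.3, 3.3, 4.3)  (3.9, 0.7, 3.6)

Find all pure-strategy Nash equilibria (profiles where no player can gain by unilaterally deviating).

(U, L, In): Player 1 gets 5.4, best alternative 3; Player 2 gets 1.7, best alternative 0.7; Player 3 gets 3.7, best alternative 0.3. No profitable deviation — NE.
(U, L, Out): Player 1 can switch to M (0.1 → 2.3). Not NE.
(U, R, In): Player 2 can switch to L (0.7 → 1.7). Not NE.
(U, R, Out): Player 1 gets 5.1, best alternative 4.2; Player 2 gets 2.5, best alternative 2.1; Player 3 gets 2.9, best alternative 2.2. No profitable deviation — NE.
(M, L, In): Player 1 can switch to U (2.5 → 5.4). Not NE.
(M, L, Out): Player 1 can switch to D (2.3 → 3.3). Not NE.
(M, R, In): Player 1 can switch to U (0.3 → 4.2). Not NE.
(M, R, Out): Player 1 can switch to U (4.2 → 5.1). Not NE.
(D, L, In): Player 1 can switch to U (3 → 5.4). Not NE.
(D, L, Out): Player 1 gets 3.3, best alternative 2.3; Player 2 gets 3.3, best alternative 0.7; Player 3 gets 4.3, best alternative 2. No profitable deviation — NE.
(D, R, In): Player 1 can switch to U (2.6 → 4.2). Not NE.
(D, R, Out): Player 1 can switch to U (3.9 → 5.1). Not NE.

(U, L, In) and (U, R, Out) and (D, L, Out)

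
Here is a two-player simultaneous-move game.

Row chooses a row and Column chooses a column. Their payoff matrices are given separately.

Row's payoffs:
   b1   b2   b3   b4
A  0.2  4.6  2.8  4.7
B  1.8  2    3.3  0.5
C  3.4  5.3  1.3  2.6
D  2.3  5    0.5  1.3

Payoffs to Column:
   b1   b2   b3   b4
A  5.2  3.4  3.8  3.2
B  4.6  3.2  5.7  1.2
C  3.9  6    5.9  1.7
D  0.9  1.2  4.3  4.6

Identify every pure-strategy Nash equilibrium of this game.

(A, b1): Row can switch to B (0.2 → 1.8). Not NE.
(A, b2): Row can switch to C (4.6 → 5.3). Not NE.
(A, b3): Row can switch to B (2.8 → 3.3). Not NE.
(A, b4): Column can switch to b1 (3.2 → 5.2). Not NE.
(B, b1): Row can switch to C (1.8 → 3.4). Not NE.
(B, b2): Row can switch to A (2 → 4.6). Not NE.
(B, b3): Row gets 3.3, best alternative 2.8; Column gets 5.7, best alternative 4.6. No profitable deviation — NE.
(B, b4): Row can switch to A (0.5 → 4.7). Not NE.
(C, b1): Column can switch to b2 (3.9 → 6). Not NE.
(C, b2): Row gets 5.3, best alternative 5; Column gets 6, best alternative 5.9. No profitable deviation — NE.
(C, b3): Row can switch to A (1.3 → 2.8). Not NE.
(C, b4): Row can switch to A (2.6 → 4.7). Not NE.
(D, b1): Row can switch to C (2.3 → 3.4). Not NE.
(D, b2): Row can switch to C (5 → 5.3). Not NE.
(The remaining 2 profiles each have a profitable deviation by the same check.)

(B, b3) and (C, b2)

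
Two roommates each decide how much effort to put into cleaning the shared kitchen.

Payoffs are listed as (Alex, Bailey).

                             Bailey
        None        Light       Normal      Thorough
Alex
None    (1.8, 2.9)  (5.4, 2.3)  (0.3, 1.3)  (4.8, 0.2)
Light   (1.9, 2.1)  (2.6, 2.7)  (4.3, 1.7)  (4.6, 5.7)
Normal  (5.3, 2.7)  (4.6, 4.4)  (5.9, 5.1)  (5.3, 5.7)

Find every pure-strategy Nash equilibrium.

Alex against None: payoffs 1.8, 1.9, 5.3 → best response Normal.
Alex against Light: payoffs 5.4, 2.6, 4.6 → best response None.
Alex against Normal: payoffs 0.3, 4.3, 5.9 → best response Normal.
Alex against Thorough: payoffs 4.8, 4.6, 5.3 → best response Normal.
Bailey against None: payoffs 2.9, 2.3, 1.3, 0.2 → best response None.
Bailey against Light: payoffs 2.1, 2.7, 1.7, 5.7 → best response Thorough.
Bailey against Normal: payoffs 2.7, 4.4, 5.1, 5.7 → best response Thorough.
Mutual best responses: (Normal, Thorough).

(Normal, Thorough)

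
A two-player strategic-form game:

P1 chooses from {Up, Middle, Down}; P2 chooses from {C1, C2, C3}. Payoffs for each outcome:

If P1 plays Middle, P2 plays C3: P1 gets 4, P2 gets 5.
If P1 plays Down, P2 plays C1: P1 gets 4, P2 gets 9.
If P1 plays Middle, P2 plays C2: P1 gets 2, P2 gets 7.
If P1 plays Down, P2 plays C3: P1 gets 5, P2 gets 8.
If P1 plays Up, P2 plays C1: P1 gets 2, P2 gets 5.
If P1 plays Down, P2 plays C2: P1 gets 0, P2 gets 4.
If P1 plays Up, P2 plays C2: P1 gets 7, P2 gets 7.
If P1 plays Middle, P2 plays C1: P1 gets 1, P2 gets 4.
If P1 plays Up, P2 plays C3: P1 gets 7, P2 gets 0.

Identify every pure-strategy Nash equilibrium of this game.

(Up, C1): P1 can switch to Down (2 → 4). Not NE.
(Up, C2): P1 gets 7, best alternative 2; P2 gets 7, best alternative 5. No profitable deviation — NE.
(Up, C3): P2 can switch to C1 (0 → 5). Not NE.
(Middle, C1): P1 can switch to Up (1 → 2). Not NE.
(Middle, C2): P1 can switch to Up (2 → 7). Not NE.
(Middle, C3): P1 can switch to Up (4 → 7). Not NE.
(Down, C1): P1 gets 4, best alternative 2; P2 gets 9, best alternative 8. No profitable deviation — NE.
(Down, C2): P1 can switch to Up (0 → 7). Not NE.
(Down, C3): P1 can switch to Up (5 → 7). Not NE.

Pure-strategy Nash equilibria: (Up, C2) and (Down, C1)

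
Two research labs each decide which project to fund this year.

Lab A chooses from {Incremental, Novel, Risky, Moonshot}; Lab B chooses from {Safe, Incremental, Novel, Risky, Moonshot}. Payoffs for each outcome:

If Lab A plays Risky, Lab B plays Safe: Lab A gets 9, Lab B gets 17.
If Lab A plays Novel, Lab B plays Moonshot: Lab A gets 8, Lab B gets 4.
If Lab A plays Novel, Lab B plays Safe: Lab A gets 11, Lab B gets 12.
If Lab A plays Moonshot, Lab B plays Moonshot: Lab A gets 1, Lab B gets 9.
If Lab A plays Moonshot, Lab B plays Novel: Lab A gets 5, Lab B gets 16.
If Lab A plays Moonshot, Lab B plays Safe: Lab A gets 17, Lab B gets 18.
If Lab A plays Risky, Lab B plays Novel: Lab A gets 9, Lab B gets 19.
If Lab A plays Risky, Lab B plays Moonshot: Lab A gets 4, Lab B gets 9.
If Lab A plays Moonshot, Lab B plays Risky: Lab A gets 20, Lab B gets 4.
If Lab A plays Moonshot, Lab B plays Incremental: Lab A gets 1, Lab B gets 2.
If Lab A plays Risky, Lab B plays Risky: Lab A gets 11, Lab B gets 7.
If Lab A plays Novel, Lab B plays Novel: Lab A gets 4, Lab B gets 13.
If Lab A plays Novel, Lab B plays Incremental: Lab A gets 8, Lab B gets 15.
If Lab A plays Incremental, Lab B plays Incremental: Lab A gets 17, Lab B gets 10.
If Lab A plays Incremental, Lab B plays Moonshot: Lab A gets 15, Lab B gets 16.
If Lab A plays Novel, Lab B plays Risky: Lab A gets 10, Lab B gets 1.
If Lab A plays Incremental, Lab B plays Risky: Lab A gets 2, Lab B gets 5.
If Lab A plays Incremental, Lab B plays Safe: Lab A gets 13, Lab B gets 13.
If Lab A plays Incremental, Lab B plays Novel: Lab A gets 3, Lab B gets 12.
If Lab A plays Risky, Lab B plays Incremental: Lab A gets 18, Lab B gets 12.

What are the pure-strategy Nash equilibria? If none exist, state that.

The pure Nash equilibria are (Incremental, Moonshot), (Risky, Novel), (Moonshot, Safe).

For each player, find the best response to each opponent profile; mutual best responses are the pure NE.
Lab A against Safe: payoffs 13, 11, 9, 17 → best response Moonshot.
Lab A against Incremental: payoffs 17, 8, 18, 1 → best response Risky.
Lab A against Novel: payoffs 3, 4, 9, 5 → best response Risky.
Lab A against Risky: payoffs 2, 10, 11, 20 → best response Moonshot.
Lab A against Moonshot: payoffs 15, 8, 4, 1 → best response Incremental.
Lab B against Incremental: payoffs 13, 10, 12, 5, 16 → best response Moonshot.
Lab B against Novel: payoffs 12, 15, 13, 1, 4 → best response Incremental.
Lab B against Risky: payoffs 17, 12, 19, 7, 9 → best response Novel.
Lab B against Moonshot: payoffs 18, 2, 16, 4, 9 → best response Safe.
Mutual best responses: (Incremental, Moonshot); (Risky, Novel); (Moonshot, Safe).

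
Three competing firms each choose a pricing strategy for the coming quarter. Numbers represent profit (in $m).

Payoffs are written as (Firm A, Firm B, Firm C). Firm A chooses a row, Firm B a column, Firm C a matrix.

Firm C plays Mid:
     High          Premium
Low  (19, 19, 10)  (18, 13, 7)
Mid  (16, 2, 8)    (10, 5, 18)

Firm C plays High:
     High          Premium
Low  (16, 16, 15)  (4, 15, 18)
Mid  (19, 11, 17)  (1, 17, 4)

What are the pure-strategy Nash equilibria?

none

Firm A against (High, Mid): payoffs 19, 16 → best response Low.
Firm A against (High, High): payoffs 16, 19 → best response Mid.
Firm A against (Premium, Mid): payoffs 18, 10 → best response Low.
Firm A against (Premium, High): payoffs 4, 1 → best response Low.
Firm B against (Low, Mid): payoffs 19, 13 → best response High.
Firm B against (Low, High): payoffs 16, 15 → best response High.
Firm B against (Mid, Mid): payoffs 2, 5 → best response Premium.
Firm B against (Mid, High): payoffs 11, 17 → best response Premium.
Firm C against (Low, High): payoffs 10, 15 → best response High.
Firm C against (Low, Premium): payoffs 7, 18 → best response High.
Firm C against (Mid, High): payoffs 8, 17 → best response High.
Firm C against (Mid, Premium): payoffs 18, 4 → best response Mid.
No profile is a mutual best response for all players.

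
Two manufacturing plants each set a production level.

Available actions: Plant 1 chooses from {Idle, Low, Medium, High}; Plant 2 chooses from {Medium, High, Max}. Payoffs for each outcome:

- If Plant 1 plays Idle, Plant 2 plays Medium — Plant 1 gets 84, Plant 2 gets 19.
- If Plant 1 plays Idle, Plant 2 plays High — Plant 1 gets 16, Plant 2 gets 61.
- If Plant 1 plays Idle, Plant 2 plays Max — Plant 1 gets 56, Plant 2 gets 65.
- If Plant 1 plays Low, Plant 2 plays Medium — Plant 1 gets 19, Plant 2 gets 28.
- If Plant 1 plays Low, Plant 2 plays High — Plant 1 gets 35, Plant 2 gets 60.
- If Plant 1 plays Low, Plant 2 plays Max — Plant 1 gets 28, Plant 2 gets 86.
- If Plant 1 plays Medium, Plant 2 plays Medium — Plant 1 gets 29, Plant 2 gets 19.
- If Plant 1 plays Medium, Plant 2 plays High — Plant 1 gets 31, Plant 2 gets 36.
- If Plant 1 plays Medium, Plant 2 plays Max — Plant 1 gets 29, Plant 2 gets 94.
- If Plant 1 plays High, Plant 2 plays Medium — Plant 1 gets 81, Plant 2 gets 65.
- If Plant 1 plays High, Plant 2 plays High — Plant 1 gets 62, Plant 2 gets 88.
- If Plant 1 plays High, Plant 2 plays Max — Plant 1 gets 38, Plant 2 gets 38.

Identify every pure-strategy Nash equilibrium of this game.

(Idle, Medium): Plant 2 can switch to High (19 → 61). Not NE.
(Idle, High): Plant 1 can switch to Low (16 → 35). Not NE.
(Idle, Max): Plant 1 gets 56, best alternative 38; Plant 2 gets 65, best alternative 61. No profitable deviation — NE.
(Low, Medium): Plant 1 can switch to Idle (19 → 84). Not NE.
(Low, High): Plant 1 can switch to High (35 → 62). Not NE.
(Low, Max): Plant 1 can switch to Idle (28 → 56). Not NE.
(Medium, Medium): Plant 1 can switch to Idle (29 → 84). Not NE.
(Medium, High): Plant 1 can switch to Low (31 → 35). Not NE.
(Medium, Max): Plant 1 can switch to Idle (29 → 56). Not NE.
(High, High): Plant 1 gets 62, best alternative 35; Plant 2 gets 88, best alternative 65. No profitable deviation — NE.
(The remaining 2 profiles each have a profitable deviation by the same check.)

The pure Nash equilibria are (Idle, Max) and (High, High).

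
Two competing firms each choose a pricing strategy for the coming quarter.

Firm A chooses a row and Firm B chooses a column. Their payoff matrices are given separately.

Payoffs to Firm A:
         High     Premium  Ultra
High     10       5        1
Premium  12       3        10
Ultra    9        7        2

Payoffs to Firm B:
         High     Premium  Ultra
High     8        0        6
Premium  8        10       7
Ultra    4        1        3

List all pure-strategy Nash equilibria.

(High, High): Firm A can switch to Premium (10 → 12). Not NE.
(High, Premium): Firm A can switch to Ultra (5 → 7). Not NE.
(High, Ultra): Firm A can switch to Premium (1 → 10). Not NE.
(Premium, High): Firm B can switch to Premium (8 → 10). Not NE.
(Premium, Premium): Firm A can switch to High (3 → 5). Not NE.
(Premium, Ultra): Firm B can switch to High (7 → 8). Not NE.
(Ultra, High): Firm A can switch to High (9 → 10). Not NE.
(Ultra, Premium): Firm B can switch to High (1 → 4). Not NE.
(Ultra, Ultra): Firm A can switch to Premium (2 → 10). Not NE.

This game has no pure Nash equilibrium.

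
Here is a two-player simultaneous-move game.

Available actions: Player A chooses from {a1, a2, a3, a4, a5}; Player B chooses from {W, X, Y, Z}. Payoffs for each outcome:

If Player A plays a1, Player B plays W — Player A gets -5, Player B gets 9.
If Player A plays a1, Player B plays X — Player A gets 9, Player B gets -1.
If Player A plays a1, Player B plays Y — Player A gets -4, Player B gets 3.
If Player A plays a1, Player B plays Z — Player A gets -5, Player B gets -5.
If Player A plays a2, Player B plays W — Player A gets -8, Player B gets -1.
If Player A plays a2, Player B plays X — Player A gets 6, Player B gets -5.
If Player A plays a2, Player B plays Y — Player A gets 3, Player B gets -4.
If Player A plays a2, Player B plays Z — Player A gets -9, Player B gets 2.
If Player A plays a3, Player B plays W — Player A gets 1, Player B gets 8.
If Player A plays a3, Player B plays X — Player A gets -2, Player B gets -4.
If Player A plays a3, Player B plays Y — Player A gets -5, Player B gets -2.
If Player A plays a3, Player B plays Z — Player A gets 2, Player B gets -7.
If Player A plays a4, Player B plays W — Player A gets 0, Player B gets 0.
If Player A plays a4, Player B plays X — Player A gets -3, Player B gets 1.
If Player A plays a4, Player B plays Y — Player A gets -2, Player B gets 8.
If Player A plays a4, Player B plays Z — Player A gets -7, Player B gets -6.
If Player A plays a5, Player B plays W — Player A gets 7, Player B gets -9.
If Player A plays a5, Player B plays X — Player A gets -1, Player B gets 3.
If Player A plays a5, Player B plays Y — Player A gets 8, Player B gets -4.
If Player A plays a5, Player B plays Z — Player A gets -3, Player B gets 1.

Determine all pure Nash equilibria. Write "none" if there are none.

For each player, find the best response to each opponent profile; mutual best responses are the pure NE.
Player A against W: payoffs -5, -8, 1, 0, 7 → best response a5.
Player A against X: payoffs 9, 6, -2, -3, -1 → best response a1.
Player A against Y: payoffs -4, 3, -5, -2, 8 → best response a5.
Player A against Z: payoffs -5, -9, 2, -7, -3 → best response a3.
Player B against a1: payoffs 9, -1, 3, -5 → best response W.
Player B against a2: payoffs -1, -5, -4, 2 → best response Z.
Player B against a3: payoffs 8, -4, -2, -7 → best response W.
Player B against a4: payoffs 0, 1, 8, -6 → best response Y.
Player B against a5: payoffs -9, 3, -4, 1 → best response X.
No profile is a mutual best response for all players.

This game has no pure Nash equilibrium.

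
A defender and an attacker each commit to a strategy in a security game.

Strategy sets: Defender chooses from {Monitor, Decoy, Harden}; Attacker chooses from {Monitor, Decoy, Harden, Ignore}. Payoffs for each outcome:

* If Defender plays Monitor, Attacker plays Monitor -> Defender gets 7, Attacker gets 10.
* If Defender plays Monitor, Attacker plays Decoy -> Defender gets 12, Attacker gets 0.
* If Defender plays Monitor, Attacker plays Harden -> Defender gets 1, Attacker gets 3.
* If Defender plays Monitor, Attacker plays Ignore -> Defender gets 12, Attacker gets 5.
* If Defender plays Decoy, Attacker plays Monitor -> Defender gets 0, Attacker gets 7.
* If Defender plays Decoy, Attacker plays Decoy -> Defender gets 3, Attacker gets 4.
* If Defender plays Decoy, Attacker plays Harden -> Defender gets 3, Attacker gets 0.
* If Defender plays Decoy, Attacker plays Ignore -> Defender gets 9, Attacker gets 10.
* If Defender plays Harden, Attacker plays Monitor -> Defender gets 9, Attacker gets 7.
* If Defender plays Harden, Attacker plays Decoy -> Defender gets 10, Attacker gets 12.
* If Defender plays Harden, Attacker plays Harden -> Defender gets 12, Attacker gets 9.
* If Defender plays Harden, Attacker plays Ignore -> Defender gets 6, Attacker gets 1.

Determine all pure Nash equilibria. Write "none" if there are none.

Defender against Monitor: payoffs 7, 0, 9 → best response Harden.
Defender against Decoy: payoffs 12, 3, 10 → best response Monitor.
Defender against Harden: payoffs 1, 3, 12 → best response Harden.
Defender against Ignore: payoffs 12, 9, 6 → best response Monitor.
Attacker against Monitor: payoffs 10, 0, 3, 5 → best response Monitor.
Attacker against Decoy: payoffs 7, 4, 0, 10 → best response Ignore.
Attacker against Harden: payoffs 7, 12, 9, 1 → best response Decoy.
No profile is a mutual best response for all players.

No pure-strategy Nash equilibrium.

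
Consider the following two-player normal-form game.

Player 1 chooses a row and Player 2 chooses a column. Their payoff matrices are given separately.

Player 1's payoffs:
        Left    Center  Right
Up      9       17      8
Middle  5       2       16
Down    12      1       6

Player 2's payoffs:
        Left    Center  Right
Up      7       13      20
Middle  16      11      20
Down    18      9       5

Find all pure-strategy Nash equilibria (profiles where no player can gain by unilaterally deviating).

The pure Nash equilibria are (Middle, Right) and (Down, Left).

Player 1 against Left: payoffs 9, 5, 12 → best response Down.
Player 1 against Center: payoffs 17, 2, 1 → best response Up.
Player 1 against Right: payoffs 8, 16, 6 → best response Middle.
Player 2 against Up: payoffs 7, 13, 20 → best response Right.
Player 2 against Middle: payoffs 16, 11, 20 → best response Right.
Player 2 against Down: payoffs 18, 9, 5 → best response Left.
Mutual best responses: (Middle, Right); (Down, Left).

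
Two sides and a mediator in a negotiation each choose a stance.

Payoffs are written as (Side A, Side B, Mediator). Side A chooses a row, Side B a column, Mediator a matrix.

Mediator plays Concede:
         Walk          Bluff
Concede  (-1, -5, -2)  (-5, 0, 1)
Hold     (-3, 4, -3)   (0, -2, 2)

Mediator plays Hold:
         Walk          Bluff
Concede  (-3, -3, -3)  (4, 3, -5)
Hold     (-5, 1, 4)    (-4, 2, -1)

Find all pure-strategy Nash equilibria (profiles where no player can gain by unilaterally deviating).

none

Side A against (Walk, Concede): payoffs -1, -3 → best response Concede.
Side A against (Walk, Hold): payoffs -3, -5 → best response Concede.
Side A against (Bluff, Concede): payoffs -5, 0 → best response Hold.
Side A against (Bluff, Hold): payoffs 4, -4 → best response Concede.
Side B against (Concede, Concede): payoffs -5, 0 → best response Bluff.
Side B against (Concede, Hold): payoffs -3, 3 → best response Bluff.
Side B against (Hold, Concede): payoffs 4, -2 → best response Walk.
Side B against (Hold, Hold): payoffs 1, 2 → best response Bluff.
Mediator against (Concede, Walk): payoffs -2, -3 → best response Concede.
Mediator against (Concede, Bluff): payoffs 1, -5 → best response Concede.
Mediator against (Hold, Walk): payoffs -3, 4 → best response Hold.
Mediator against (Hold, Bluff): payoffs 2, -1 → best response Concede.
No profile is a mutual best response for all players.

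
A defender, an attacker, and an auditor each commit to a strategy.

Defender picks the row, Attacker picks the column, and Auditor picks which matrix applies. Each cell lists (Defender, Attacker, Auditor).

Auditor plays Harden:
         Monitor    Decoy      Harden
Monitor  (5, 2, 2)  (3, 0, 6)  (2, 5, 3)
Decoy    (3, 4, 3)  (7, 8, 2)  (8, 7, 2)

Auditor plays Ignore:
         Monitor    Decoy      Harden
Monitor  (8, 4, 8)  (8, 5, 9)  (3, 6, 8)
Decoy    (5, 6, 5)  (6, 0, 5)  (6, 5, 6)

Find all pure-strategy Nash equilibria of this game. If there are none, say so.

No pure-strategy Nash equilibrium.

For each player, find the best response to each opponent profile; mutual best responses are the pure NE.
Defender against (Monitor, Harden): payoffs 5, 3 → best response Monitor.
Defender against (Monitor, Ignore): payoffs 8, 5 → best response Monitor.
Defender against (Decoy, Harden): payoffs 3, 7 → best response Decoy.
Defender against (Decoy, Ignore): payoffs 8, 6 → best response Monitor.
Defender against (Harden, Harden): payoffs 2, 8 → best response Decoy.
Defender against (Harden, Ignore): payoffs 3, 6 → best response Decoy.
Attacker against (Monitor, Harden): payoffs 2, 0, 5 → best response Harden.
Attacker against (Monitor, Ignore): payoffs 4, 5, 6 → best response Harden.
Attacker against (Decoy, Harden): payoffs 4, 8, 7 → best response Decoy.
Attacker against (Decoy, Ignore): payoffs 6, 0, 5 → best response Monitor.
Auditor against (Monitor, Monitor): payoffs 2, 8 → best response Ignore.
Auditor against (Monitor, Decoy): payoffs 6, 9 → best response Ignore.
Auditor against (Monitor, Harden): payoffs 3, 8 → best response Ignore.
Auditor against (Decoy, Monitor): payoffs 3, 5 → best response Ignore.
Auditor against (Decoy, Decoy): payoffs 2, 5 → best response Ignore.
Auditor against (Decoy, Harden): payoffs 2, 6 → best response Ignore.
No profile is a mutual best response for all players.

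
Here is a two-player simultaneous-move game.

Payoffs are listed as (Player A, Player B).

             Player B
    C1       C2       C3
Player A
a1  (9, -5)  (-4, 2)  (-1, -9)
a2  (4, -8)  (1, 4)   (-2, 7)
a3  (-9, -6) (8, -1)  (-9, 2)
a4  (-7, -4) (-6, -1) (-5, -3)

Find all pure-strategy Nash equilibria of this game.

No pure-strategy Nash equilibrium.

(a1, C1): Player B can switch to C2 (-5 → 2). Not NE.
(a1, C2): Player A can switch to a2 (-4 → 1). Not NE.
(a1, C3): Player B can switch to C1 (-9 → -5). Not NE.
(a2, C1): Player A can switch to a1 (4 → 9). Not NE.
(a2, C2): Player A can switch to a3 (1 → 8). Not NE.
(a2, C3): Player A can switch to a1 (-2 → -1). Not NE.
(a3, C1): Player A can switch to a1 (-9 → 9). Not NE.
(a3, C2): Player B can switch to C3 (-1 → 2). Not NE.
(The remaining 4 profiles each have a profitable deviation by the same check.)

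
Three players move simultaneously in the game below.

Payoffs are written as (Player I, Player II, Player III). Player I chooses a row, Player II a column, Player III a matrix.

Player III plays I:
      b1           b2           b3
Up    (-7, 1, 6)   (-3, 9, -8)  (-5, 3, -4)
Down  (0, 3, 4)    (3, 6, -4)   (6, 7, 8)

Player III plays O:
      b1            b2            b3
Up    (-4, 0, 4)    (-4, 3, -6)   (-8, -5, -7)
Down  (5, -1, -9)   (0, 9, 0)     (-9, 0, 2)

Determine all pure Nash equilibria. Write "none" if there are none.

(Up, b1, I): Player I can switch to Down (-7 → 0). Not NE.
(Up, b1, O): Player I can switch to Down (-4 → 5). Not NE.
(Up, b2, I): Player I can switch to Down (-3 → 3). Not NE.
(Up, b2, O): Player I can switch to Down (-4 → 0). Not NE.
(Up, b3, I): Player I can switch to Down (-5 → 6). Not NE.
(Up, b3, O): Player II can switch to b1 (-5 → 0). Not NE.
(Down, b1, I): Player II can switch to b2 (3 → 6). Not NE.
(Down, b1, O): Player II can switch to b2 (-1 → 9). Not NE.
(Down, b2, O): Player I gets 0, best alternative -4; Player II gets 9, best alternative 0; Player III gets 0, best alternative -4. No profitable deviation — NE.
(Down, b3, I): Player I gets 6, best alternative -5; Player II gets 7, best alternative 6; Player III gets 8, best alternative 2. No profitable deviation — NE.
(The remaining 2 profiles each have a profitable deviation by the same check.)

Pure-strategy Nash equilibria: (Down, b2, O) and (Down, b3, I)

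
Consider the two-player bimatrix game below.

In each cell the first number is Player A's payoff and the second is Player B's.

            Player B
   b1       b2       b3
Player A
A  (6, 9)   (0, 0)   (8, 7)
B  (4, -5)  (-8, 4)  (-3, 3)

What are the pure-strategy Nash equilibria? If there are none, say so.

Pure NE: (A, b1)

(A, b1): Player A gets 6, best alternative 4; Player B gets 9, best alternative 7. No profitable deviation — NE.
(A, b2): Player B can switch to b1 (0 → 9). Not NE.
(A, b3): Player B can switch to b1 (7 → 9). Not NE.
(B, b1): Player A can switch to A (4 → 6). Not NE.
(B, b2): Player A can switch to A (-8 → 0). Not NE.
(B, b3): Player A can switch to A (-3 → 8). Not NE.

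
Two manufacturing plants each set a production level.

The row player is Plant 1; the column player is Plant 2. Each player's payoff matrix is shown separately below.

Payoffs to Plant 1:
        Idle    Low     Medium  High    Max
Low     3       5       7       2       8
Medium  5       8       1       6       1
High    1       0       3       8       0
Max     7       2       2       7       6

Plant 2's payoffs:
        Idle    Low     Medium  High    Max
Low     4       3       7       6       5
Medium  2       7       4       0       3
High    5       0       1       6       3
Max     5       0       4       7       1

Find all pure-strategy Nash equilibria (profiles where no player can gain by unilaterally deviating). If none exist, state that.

Pure-strategy Nash equilibria: (Low, Medium), (Medium, Low), (High, High)

(Low, Idle): Plant 1 can switch to Medium (3 → 5). Not NE.
(Low, Low): Plant 1 can switch to Medium (5 → 8). Not NE.
(Low, Medium): Plant 1 gets 7, best alternative 3; Plant 2 gets 7, best alternative 6. No profitable deviation — NE.
(Low, High): Plant 1 can switch to Medium (2 → 6). Not NE.
(Low, Max): Plant 2 can switch to Medium (5 → 7). Not NE.
(Medium, Idle): Plant 1 can switch to Max (5 → 7). Not NE.
(Medium, Low): Plant 1 gets 8, best alternative 5; Plant 2 gets 7, best alternative 4. No profitable deviation — NE.
(Medium, Medium): Plant 1 can switch to Low (1 → 7). Not NE.
(High, High): Plant 1 gets 8, best alternative 7; Plant 2 gets 6, best alternative 5. No profitable deviation — NE.
(The remaining 11 profiles each have a profitable deviation by the same check.)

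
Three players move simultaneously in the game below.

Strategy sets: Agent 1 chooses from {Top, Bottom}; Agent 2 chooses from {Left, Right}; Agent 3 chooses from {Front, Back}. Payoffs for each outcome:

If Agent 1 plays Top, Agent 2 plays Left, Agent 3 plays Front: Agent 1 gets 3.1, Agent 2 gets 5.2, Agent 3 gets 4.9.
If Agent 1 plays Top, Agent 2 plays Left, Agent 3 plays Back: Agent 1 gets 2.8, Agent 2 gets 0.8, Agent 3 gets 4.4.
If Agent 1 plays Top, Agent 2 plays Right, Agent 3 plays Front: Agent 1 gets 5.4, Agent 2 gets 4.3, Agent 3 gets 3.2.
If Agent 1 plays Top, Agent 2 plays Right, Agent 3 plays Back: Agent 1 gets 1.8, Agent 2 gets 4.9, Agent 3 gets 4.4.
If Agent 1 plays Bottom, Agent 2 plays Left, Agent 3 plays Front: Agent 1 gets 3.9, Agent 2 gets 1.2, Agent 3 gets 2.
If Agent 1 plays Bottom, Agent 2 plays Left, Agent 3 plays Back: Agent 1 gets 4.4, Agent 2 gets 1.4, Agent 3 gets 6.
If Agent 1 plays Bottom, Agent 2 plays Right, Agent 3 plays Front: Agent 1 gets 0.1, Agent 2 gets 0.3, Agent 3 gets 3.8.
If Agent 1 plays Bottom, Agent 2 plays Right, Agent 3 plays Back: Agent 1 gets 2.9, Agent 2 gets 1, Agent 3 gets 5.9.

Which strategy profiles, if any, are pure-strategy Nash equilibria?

Pure NE: (Bottom, Left, Back)

Agent 1 against (Left, Front): payoffs 3.1, 3.9 → best response Bottom.
Agent 1 against (Left, Back): payoffs 2.8, 4.4 → best response Bottom.
Agent 1 against (Right, Front): payoffs 5.4, 0.1 → best response Top.
Agent 1 against (Right, Back): payoffs 1.8, 2.9 → best response Bottom.
Agent 2 against (Top, Front): payoffs 5.2, 4.3 → best response Left.
Agent 2 against (Top, Back): payoffs 0.8, 4.9 → best response Right.
Agent 2 against (Bottom, Front): payoffs 1.2, 0.3 → best response Left.
Agent 2 against (Bottom, Back): payoffs 1.4, 1 → best response Left.
Agent 3 against (Top, Left): payoffs 4.9, 4.4 → best response Front.
Agent 3 against (Top, Right): payoffs 3.2, 4.4 → best response Back.
Agent 3 against (Bottom, Left): payoffs 2, 6 → best response Back.
Agent 3 against (Bottom, Right): payoffs 3.8, 5.9 → best response Back.
Mutual best responses: (Bottom, Left, Back).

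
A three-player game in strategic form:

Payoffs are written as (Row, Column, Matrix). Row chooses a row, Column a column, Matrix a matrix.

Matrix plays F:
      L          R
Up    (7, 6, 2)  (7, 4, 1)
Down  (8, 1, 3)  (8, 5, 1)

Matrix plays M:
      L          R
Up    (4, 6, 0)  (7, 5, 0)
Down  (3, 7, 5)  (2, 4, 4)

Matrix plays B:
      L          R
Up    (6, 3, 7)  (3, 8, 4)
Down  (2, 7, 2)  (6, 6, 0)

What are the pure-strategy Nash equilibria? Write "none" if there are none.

Check each profile: it is a Nash equilibrium iff no player can strictly gain by switching unilaterally.
(Up, L, F): Row can switch to Down (7 → 8). Not NE.
(Up, L, M): Matrix can switch to F (0 → 2). Not NE.
(Up, L, B): Column can switch to R (3 → 8). Not NE.
(Up, R, F): Row can switch to Down (7 → 8). Not NE.
(Up, R, M): Column can switch to L (5 → 6). Not NE.
(Up, R, B): Row can switch to Down (3 → 6). Not NE.
(Down, L, F): Column can switch to R (1 → 5). Not NE.
(Down, L, M): Row can switch to Up (3 → 4). Not NE.
(Down, L, B): Row can switch to Up (2 → 6). Not NE.
(Down, R, F): Matrix can switch to M (1 → 4). Not NE.
(Down, R, M): Row can switch to Up (2 → 7). Not NE.
(Down, R, B): Column can switch to L (6 → 7). Not NE.

There is no pure-strategy Nash equilibrium.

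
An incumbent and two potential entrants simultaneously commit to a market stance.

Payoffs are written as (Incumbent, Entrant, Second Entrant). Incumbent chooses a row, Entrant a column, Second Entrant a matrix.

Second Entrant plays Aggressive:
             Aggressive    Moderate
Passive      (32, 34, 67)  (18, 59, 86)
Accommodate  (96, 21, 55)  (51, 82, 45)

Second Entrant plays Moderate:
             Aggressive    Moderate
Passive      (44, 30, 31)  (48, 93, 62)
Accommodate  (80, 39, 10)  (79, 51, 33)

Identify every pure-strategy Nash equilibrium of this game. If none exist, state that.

Incumbent against (Aggressive, Aggressive): payoffs 32, 96 → best response Accommodate.
Incumbent against (Aggressive, Moderate): payoffs 44, 80 → best response Accommodate.
Incumbent against (Moderate, Aggressive): payoffs 18, 51 → best response Accommodate.
Incumbent against (Moderate, Moderate): payoffs 48, 79 → best response Accommodate.
Entrant against (Passive, Aggressive): payoffs 34, 59 → best response Moderate.
Entrant against (Passive, Moderate): payoffs 30, 93 → best response Moderate.
Entrant against (Accommodate, Aggressive): payoffs 21, 82 → best response Moderate.
Entrant against (Accommodate, Moderate): payoffs 39, 51 → best response Moderate.
Second Entrant against (Passive, Aggressive): payoffs 67, 31 → best response Aggressive.
Second Entrant against (Passive, Moderate): payoffs 86, 62 → best response Aggressive.
Second Entrant against (Accommodate, Aggressive): payoffs 55, 10 → best response Aggressive.
Second Entrant against (Accommodate, Moderate): payoffs 45, 33 → best response Aggressive.
Mutual best responses: (Accommodate, Moderate, Aggressive).

The unique pure-strategy Nash equilibrium is (Accommodate, Moderate, Aggressive).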